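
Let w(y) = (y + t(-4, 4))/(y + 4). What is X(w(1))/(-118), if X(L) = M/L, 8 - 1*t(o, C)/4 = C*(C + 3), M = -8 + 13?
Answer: 25/9322 ≈ 0.0026818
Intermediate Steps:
M = 5
t(o, C) = 32 - 4*C*(3 + C) (t(o, C) = 32 - 4*C*(C + 3) = 32 - 4*C*(3 + C))
w(y) = (-80 + y)/(4 + y) (w(y) = (y + (32 - 12*4 - 4*4**2))/(y + 4) = (y + (32 - 48 - 4*16))/(4 + y) = (y + (32 - 48 - 64))/(4 + y) = (y - 80)/(4 + y) = (-80 + y)/(4 + y))
X(L) = 5/L
X(w(1))/(-118) = (5/(((-80 + 1)/(4 + 1))))/(-118) = (5/((-79/5)))*(-1/118) = (5/(((1/5)*(-79))))*(-1/118) = (5/(-79/5))*(-1/118) = (5*(-5/79))*(-1/118) = -25/79*(-1/118) = 25/9322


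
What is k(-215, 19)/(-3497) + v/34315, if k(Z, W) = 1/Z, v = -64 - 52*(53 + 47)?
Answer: -791546081/5159980865 ≈ -0.15340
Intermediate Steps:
v = -5264 (v = -64 - 52*100 = -64 - 5200 = -5264)
k(-215, 19)/(-3497) + v/34315 = 1/(-215*(-3497)) - 5264/34315 = -1/215*(-1/3497) - 5264*1/34315 = 1/751855 - 5264/34315 = -791546081/5159980865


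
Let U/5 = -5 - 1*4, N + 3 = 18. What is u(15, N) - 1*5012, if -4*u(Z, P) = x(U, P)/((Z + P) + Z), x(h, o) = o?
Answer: -60145/12 ≈ -5012.1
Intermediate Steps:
N = 15 (N = -3 + 18 = 15)
U = -45 (U = 5*(-5 - 1*4) = 5*(-5 - 4) = 5*(-9) = -45)
u(Z, P) = -P/(4*(P + 2*Z)) (u(Z, P) = -P/(4*((Z + P) + Z)) = -P/(4*((P + Z) + Z)) = -P/(4*(P + 2*Z)))
u(15, N) - 1*5012 = -1*15/(4*15 + 8*15) - 1*5012 = -1*15/(60 + 120) - 5012 = -1*15/180 - 5012 = -1*15*1/180 - 5012 = -1/12 - 5012 = -60145/12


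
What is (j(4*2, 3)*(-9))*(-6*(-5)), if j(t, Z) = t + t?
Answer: -4320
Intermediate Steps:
j(t, Z) = 2*t
(j(4*2, 3)*(-9))*(-6*(-5)) = ((2*(4*2))*(-9))*(-6*(-5)) = ((2*8)*(-9))*30 = (16*(-9))*30 = -144*30 = -4320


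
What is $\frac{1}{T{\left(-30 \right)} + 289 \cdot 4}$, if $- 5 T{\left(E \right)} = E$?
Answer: $\frac{1}{1162} \approx 0.00086058$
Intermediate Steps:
$T{\left(E \right)} = - \frac{E}{5}$
$\frac{1}{T{\left(-30 \right)} + 289 \cdot 4} = \frac{1}{\left(- \frac{1}{5}\right) \left(-30\right) + 289 \cdot 4} = \frac{1}{6 + 1156} = \frac{1}{1162}$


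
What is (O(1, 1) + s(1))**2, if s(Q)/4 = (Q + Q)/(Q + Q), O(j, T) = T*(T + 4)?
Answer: 81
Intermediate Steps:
O(j, T) = T*(4 + T)
s(Q) = 4 (s(Q) = 4*((Q + Q)/(Q + Q)) = 4*((2*Q)/((2*Q))) = 4*((2*Q)*(1/(2*Q))) = 4*1 = 4)
(O(1, 1) + s(1))**2 = (1*(4 + 1) + 4)**2 = (1*5 + 4)**2 = (5 + 4)**2 = 9**2 = 81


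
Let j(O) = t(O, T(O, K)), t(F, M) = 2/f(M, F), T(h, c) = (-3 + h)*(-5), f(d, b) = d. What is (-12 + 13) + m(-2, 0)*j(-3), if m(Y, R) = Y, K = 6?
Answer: 13/15 ≈ 0.86667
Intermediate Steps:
T(h, c) = 15 - 5*h
t(F, M) = 2/M
j(O) = 2/(15 - 5*O)
(-12 + 13) + m(-2, 0)*j(-3) = (-12 + 13) - (-4)/(-15 + 5*(-3)) = 1 - (-4)/(-15 - 15) = 1 - (-4)/(-30) = 1 - (-4)*(-1)/30 = 1 - 2*1/15 = 1 - 2/15 = 13/15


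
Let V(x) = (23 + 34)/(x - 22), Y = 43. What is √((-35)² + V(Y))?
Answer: √60158/7 ≈ 35.039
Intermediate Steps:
V(x) = 57/(-22 + x)
√((-35)² + V(Y)) = √((-35)² + 57/(-22 + 43)) = √(1225 + 57/21) = √(1225 + 57*(1/21)) = √(1225 + 19/7) = √(8594/7) = √60158/7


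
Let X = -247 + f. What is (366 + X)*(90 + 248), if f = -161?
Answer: -14196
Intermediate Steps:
X = -408 (X = -247 - 161 = -408)
(366 + X)*(90 + 248) = (366 - 408)*(90 + 248) = -42*338 = -14196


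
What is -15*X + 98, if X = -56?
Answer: 938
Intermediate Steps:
-15*X + 98 = -15*(-56) + 98 = 840 + 98 = 938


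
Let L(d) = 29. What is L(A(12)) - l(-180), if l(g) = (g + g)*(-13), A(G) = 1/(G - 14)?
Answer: -4651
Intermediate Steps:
A(G) = 1/(-14 + G)
l(g) = -26*g (l(g) = (2*g)*(-13) = -26*g)
L(A(12)) - l(-180) = 29 - (-26)*(-180) = 29 - 1*4680 = 29 - 4680 = -4651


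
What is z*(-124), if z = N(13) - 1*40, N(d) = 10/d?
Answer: 63240/13 ≈ 4864.6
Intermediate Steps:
z = -510/13 (z = 10/13 - 1*40 = 10*(1/13) - 40 = 10/13 - 40 = -510/13 ≈ -39.231)
z*(-124) = -510/13*(-124) = 63240/13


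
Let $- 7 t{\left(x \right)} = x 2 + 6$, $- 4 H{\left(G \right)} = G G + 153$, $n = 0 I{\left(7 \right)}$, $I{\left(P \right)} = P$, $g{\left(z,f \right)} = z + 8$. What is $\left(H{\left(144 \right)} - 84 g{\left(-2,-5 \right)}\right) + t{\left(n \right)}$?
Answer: $- \frac{160359}{28} \approx -5727.1$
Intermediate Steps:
$g{\left(z,f \right)} = 8 + z$
$n = 0$ ($n = 0 \cdot 7 = 0$)
$H{\left(G \right)} = - \frac{153}{4} - \frac{G^{2}}{4}$ ($H{\left(G \right)} = - \frac{G G + 153}{4} = - \frac{G^{2} + 153}{4} = - \frac{153 + G^{2}}{4} = - \frac{153}{4} - \frac{G^{2}}{4}$)
$t{\left(x \right)} = - \frac{6}{7} - \frac{2 x}{7}$ ($t{\left(x \right)} = - \frac{x 2 + 6}{7} = - \frac{2 x + 6}{7} = - \frac{6 + 2 x}{7} = - \frac{6}{7} - \frac{2 x}{7}$)
$\left(H{\left(144 \right)} - 84 g{\left(-2,-5 \right)}\right) + t{\left(n \right)} = \left(\left(- \frac{153}{4} - \frac{144^{2}}{4}\right) - 84 \left(8 - 2\right)\right) - \frac{6}{7} = \left(\left(- \frac{153}{4} - 5184\right) - 504\right) + \left(- \frac{6}{7} + 0\right) = \left(\left(- \frac{153}{4} - 5184\right) - 504\right) - \frac{6}{7} = \left(- \frac{20889}{4} - 504\right) - \frac{6}{7} = - \frac{22905}{4} - \frac{6}{7} = - \frac{160359}{28}$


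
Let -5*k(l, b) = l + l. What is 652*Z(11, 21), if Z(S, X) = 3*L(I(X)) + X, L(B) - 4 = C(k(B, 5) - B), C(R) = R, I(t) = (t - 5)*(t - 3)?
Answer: -3835716/5 ≈ -7.6714e+5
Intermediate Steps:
k(l, b) = -2*l/5 (k(l, b) = -(l + l)/5 = -2*l/5)
I(t) = (-5 + t)*(-3 + t)
L(B) = 4 - 7*B/5 (L(B) = 4 + (-2*B/5 - B) = 4 - 7*B/5)
Z(S, X) = -51 - 21*X²/5 + 173*X/5 (Z(S, X) = 3*(4 - 7*(15 + X² - 8*X)/5) + X = 3*(4 + (-21 - 7*X²/5 + 56*X/5)) + X = 3*(-17 - 7*X²/5 + 56*X/5) + X = (-51 - 21*X²/5 + 168*X/5) + X = -51 - 21*X²/5 + 173*X/5)
652*Z(11, 21) = 652*(-51 - 21/5*21² + (173/5)*21) = 652*(-51 - 21/5*441 + 3633/5) = 652*(-51 - 9261/5 + 3633/5) = 652*(-5883/5) = -3835716/5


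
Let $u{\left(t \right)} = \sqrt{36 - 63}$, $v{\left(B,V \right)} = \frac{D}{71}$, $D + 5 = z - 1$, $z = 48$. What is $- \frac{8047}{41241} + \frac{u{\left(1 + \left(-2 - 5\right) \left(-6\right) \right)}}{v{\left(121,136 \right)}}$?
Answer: $- \frac{8047}{41241} + \frac{71 i \sqrt{3}}{14} \approx -0.19512 + 8.784 i$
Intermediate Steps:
$D = 42$ ($D = -5 + \left(48 - 1\right) = -5 + 47 = 42$)
$v{\left(B,V \right)} = \frac{42}{71}$
$u{\left(t \right)} = 3 i \sqrt{3}$ ($u{\left(t \right)} = \sqrt{-27} = 3 i \sqrt{3}$)
$- \frac{8047}{41241} + \frac{u{\left(1 + \left(-2 - 5\right) \left(-6\right) \right)}}{v{\left(121,136 \right)}} = - \frac{8047}{41241} + \frac{3 i \sqrt{3}}{\frac{42}{71}} = \left(-8047\right) \frac{1}{41241} + 3 i \sqrt{3} \cdot \frac{71}{42} = - \frac{8047}{41241} + \frac{71 i \sqrt{3}}{14}$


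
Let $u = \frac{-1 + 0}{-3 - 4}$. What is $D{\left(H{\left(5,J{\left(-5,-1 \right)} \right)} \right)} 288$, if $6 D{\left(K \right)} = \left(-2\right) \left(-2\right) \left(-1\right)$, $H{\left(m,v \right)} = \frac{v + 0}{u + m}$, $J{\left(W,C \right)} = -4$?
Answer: $-192$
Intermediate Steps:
$u = \frac{1}{7}$ ($u = - \frac{1}{-7} = \left(-1\right) \left(- \frac{1}{7}\right) = \frac{1}{7} \approx 0.14286$)
$H{\left(m,v \right)} = \frac{v}{\frac{1}{7} + m}$ ($H{\left(m,v \right)} = \frac{v + 0}{\frac{1}{7} + m} = \frac{v}{\frac{1}{7} + m}$)
$D{\left(K \right)} = - \frac{2}{3}$ ($D{\left(K \right)} = \frac{\left(-2\right) \left(-2\right) \left(-1\right)}{6} = \frac{4 \left(-1\right)}{6} = \frac{1}{6} \left(-4\right) = - \frac{2}{3}$)
$D{\left(H{\left(5,J{\left(-5,-1 \right)} \right)} \right)} 288 = \left(- \frac{2}{3}\right) 288 = -192$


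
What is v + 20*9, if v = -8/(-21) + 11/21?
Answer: 3799/21 ≈ 180.90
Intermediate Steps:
v = 19/21 (v = -8*(-1/21) + 11*(1/21) = 8/21 + 11/21 = 19/21 ≈ 0.90476)
v + 20*9 = 19/21 + 20*9 = 19/21 + 180 = 3799/21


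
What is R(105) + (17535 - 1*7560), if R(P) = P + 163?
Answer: 10243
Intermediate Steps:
R(P) = 163 + P
R(105) + (17535 - 1*7560) = (163 + 105) + (17535 - 1*7560) = 268 + (17535 - 7560) = 268 + 9975 = 10243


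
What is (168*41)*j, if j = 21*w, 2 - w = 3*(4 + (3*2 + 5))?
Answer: -6219864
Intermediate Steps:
w = -43 (w = 2 - 3*(4 + (3*2 + 5)) = 2 - 3*(4 + (6 + 5)) = 2 - 3*(4 + 11) = 2 - 3*15 = 2 - 1*45 = 2 - 45 = -43)
j = -903 (j = 21*(-43) = -903)
(168*41)*j = (168*41)*(-903) = 6888*(-903) = -6219864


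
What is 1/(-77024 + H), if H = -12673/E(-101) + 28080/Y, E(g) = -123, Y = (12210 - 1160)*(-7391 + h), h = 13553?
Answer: -10737285/825922345877 ≈ -1.3000e-5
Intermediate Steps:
Y = 68090100 (Y = (12210 - 1160)*(-7391 + 13553) = 11050*6162 = 68090100)
H = 1106293963/10737285 (H = -12673/(-123) + 28080/68090100 = -12673*(-1/123) + 28080*(1/68090100) = 12673/123 + 36/87295 = 1106293963/10737285 ≈ 103.03)
1/(-77024 + H) = 1/(-77024 + 1106293963/10737285) = 1/(-825922345877/10737285) = -10737285/825922345877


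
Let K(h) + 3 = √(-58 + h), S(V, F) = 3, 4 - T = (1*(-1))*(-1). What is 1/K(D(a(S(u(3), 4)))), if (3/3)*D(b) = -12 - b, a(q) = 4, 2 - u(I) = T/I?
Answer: -3/83 - I*√74/83 ≈ -0.036145 - 0.10364*I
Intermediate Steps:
T = 3 (T = 4 - 1*(-1)*(-1) = 4 - (-1)*(-1) = 4 - 1*1 = 4 - 1 = 3)
u(I) = 2 - 3/I
D(b) = -12 - b
K(h) = -3 + √(-58 + h)
1/K(D(a(S(u(3), 4)))) = 1/(-3 + √(-58 + (-12 - 1*4))) = 1/(-3 + √(-58 + (-12 - 4))) = 1/(-3 + √(-58 - 16)) = 1/(-3 + √(-74)) = 1/(-3 + I*√74)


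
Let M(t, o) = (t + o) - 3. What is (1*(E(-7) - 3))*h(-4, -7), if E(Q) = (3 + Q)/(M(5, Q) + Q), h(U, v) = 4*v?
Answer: 224/3 ≈ 74.667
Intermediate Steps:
M(t, o) = -3 + o + t (M(t, o) = (o + t) - 3 = -3 + o + t)
E(Q) = (3 + Q)/(2 + 2*Q) (E(Q) = (3 + Q)/((-3 + Q + 5) + Q) = (3 + Q)/((2 + Q) + Q) = (3 + Q)/(2 + 2*Q))
(1*(E(-7) - 3))*h(-4, -7) = (1*((3 - 7)/(2*(1 - 7)) - 3))*(4*(-7)) = (1*((½)*(-4)/(-6) - 3))*(-28) = (1*((½)*(-⅙)*(-4) - 3))*(-28) = (1*(⅓ - 3))*(-28) = (1*(-8/3))*(-28) = -8/3*(-28) = 224/3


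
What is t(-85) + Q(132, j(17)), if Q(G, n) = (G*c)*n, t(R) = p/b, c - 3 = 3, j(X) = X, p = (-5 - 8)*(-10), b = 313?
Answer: 4214362/313 ≈ 13464.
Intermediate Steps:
p = 130 (p = -13*(-10) = 130)
c = 6 (c = 3 + 3 = 6)
t(R) = 130/313
Q(G, n) = 6*G*n (Q(G, n) = (G*6)*n = (6*G)*n = 6*G*n)
t(-85) + Q(132, j(17)) = 130/313 + 6*132*17 = 130/313 + 13464 = 4214362/313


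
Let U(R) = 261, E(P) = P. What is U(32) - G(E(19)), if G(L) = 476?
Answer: -215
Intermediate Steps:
U(32) - G(E(19)) = 261 - 1*476 = 261 - 476 = -215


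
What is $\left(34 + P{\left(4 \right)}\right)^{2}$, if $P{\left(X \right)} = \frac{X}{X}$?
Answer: $1225$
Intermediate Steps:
$P{\left(X \right)} = 1$
$\left(34 + P{\left(4 \right)}\right)^{2} = \left(34 + 1\right)^{2} = 35^{2} = 1225$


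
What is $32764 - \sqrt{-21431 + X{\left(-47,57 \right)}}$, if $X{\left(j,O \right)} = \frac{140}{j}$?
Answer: $32764 - \frac{9 i \sqrt{584539}}{47} \approx 32764.0 - 146.4 i$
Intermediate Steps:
$32764 - \sqrt{-21431 + X{\left(-47,57 \right)}} = 32764 - \sqrt{-21431 + \frac{140}{-47}} = 32764 - \sqrt{-21431 + 140 \left(- \frac{1}{47}\right)} = 32764 - \sqrt{-21431 - \frac{140}{47}} = 32764 - \sqrt{- \frac{1007397}{47}} = 32764 - \frac{9 i \sqrt{584539}}{47}$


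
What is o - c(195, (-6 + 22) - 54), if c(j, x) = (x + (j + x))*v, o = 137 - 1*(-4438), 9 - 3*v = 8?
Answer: 13606/3 ≈ 4535.3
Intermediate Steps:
v = 1/3 (v = 3 - 1/3*8 = 3 - 8/3 = 1/3 ≈ 0.33333)
o = 4575 (o = 137 + 4438 = 4575)
c(j, x) = j/3 + 2*x/3 (c(j, x) = (x + (j + x))*(1/3) = (j + 2*x)*(1/3) = j/3 + 2*x/3)
o - c(195, (-6 + 22) - 54) = 4575 - ((1/3)*195 + 2*((-6 + 22) - 54)/3) = 4575 - (65 + 2*(16 - 54)/3) = 4575 - (65 + (2/3)*(-38)) = 4575 - (65 - 76/3) = 4575 - 1*119/3 = 4575 - 119/3 = 13606/3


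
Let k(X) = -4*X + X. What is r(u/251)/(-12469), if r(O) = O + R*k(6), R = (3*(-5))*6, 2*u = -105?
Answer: -813135/6259438 ≈ -0.12991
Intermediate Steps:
u = -105/2 (u = (1/2)*(-105) = -105/2 ≈ -52.500)
k(X) = -3*X
R = -90 (R = -15*6 = -90)
r(O) = 1620 + O (r(O) = O - (-270)*6 = O - 90*(-18) = O + 1620 = 1620 + O)
r(u/251)/(-12469) = (1620 - 105/2/251)/(-12469) = (1620 - 105/2*1/251)*(-1/12469) = (1620 - 105/502)*(-1/12469) = (813135/502)*(-1/12469) = -813135/6259438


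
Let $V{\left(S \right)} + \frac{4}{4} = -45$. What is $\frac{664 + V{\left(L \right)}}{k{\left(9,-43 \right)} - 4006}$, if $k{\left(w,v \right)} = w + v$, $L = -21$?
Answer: $- \frac{309}{2020} \approx -0.15297$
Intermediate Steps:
$V{\left(S \right)} = -46$ ($V{\left(S \right)} = -1 - 45 = -46$)
$k{\left(w,v \right)} = v + w$
$\frac{664 + V{\left(L \right)}}{k{\left(9,-43 \right)} - 4006} = \frac{664 - 46}{\left(-43 + 9\right) - 4006} = \frac{618}{-34 - 4006} = \frac{618}{-4040} = 618 \left(- \frac{1}{4040}\right) = - \frac{309}{2020}$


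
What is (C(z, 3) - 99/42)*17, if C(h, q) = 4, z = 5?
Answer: 391/14 ≈ 27.929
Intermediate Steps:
(C(z, 3) - 99/42)*17 = (4 - 99/42)*17 = (4 - 99*1/42)*17 = (4 - 33/14)*17 = (23/14)*17 = 391/14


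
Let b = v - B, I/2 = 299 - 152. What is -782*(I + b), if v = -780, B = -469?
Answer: 13294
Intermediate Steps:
I = 294 (I = 2*(299 - 152) = 2*147 = 294)
b = -311 (b = -780 - 1*(-469) = -780 + 469 = -311)
-782*(I + b) = -782*(294 - 311) = -782*(-17) = 13294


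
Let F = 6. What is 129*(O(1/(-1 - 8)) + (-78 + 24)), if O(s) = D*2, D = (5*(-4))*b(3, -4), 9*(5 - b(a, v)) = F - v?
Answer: -81098/3 ≈ -27033.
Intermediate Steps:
b(a, v) = 13/3 + v/9 (b(a, v) = 5 - (6 - v)/9 = 5 + (-⅔ + v/9) = 13/3 + v/9)
D = -700/9 (D = (5*(-4))*(13/3 + (⅑)*(-4)) = -20*(13/3 - 4/9) = -20*35/9 = -700/9 ≈ -77.778)
O(s) = -1400/9 (O(s) = -700/9*2 = -1400/9)
129*(O(1/(-1 - 8)) + (-78 + 24)) = 129*(-1400/9 + (-78 + 24)) = 129*(-1400/9 - 54) = 129*(-1886/9) = -81098/3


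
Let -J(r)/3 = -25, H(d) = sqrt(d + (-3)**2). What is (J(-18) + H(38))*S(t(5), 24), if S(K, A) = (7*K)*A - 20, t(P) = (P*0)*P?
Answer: -1500 - 20*sqrt(47) ≈ -1637.1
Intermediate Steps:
H(d) = sqrt(9 + d) (H(d) = sqrt(d + 9) = sqrt(9 + d))
J(r) = 75 (J(r) = -3*(-25) = 75)
t(P) = 0 (t(P) = 0*P = 0)
S(K, A) = -20 + 7*A*K (S(K, A) = 7*A*K - 20 = -20 + 7*A*K)
(J(-18) + H(38))*S(t(5), 24) = (75 + sqrt(9 + 38))*(-20 + 7*24*0) = (75 + sqrt(47))*(-20 + 0) = (75 + sqrt(47))*(-20) = -1500 - 20*sqrt(47)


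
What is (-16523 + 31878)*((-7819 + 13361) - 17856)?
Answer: -189081470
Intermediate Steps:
(-16523 + 31878)*((-7819 + 13361) - 17856) = 15355*(5542 - 17856) = 15355*(-12314) = -189081470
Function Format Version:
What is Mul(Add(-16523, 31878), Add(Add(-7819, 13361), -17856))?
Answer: -189081470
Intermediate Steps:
Mul(Add(-16523, 31878), Add(Add(-7819, 13361), -17856)) = Mul(15355, Add(5542, -17856)) = Mul(15355, -12314) = -189081470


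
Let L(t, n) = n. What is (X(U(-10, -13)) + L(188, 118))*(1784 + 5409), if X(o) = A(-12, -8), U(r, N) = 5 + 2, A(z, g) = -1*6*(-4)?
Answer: 1021406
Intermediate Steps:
A(z, g) = 24 (A(z, g) = -6*(-4) = 24)
U(r, N) = 7
X(o) = 24
(X(U(-10, -13)) + L(188, 118))*(1784 + 5409) = (24 + 118)*(1784 + 5409) = 142*7193 = 1021406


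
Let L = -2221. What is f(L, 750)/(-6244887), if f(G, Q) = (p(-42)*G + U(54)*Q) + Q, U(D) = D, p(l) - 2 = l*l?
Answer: 3881036/6244887 ≈ 0.62147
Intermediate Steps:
p(l) = 2 + l² (p(l) = 2 + l*l = 2 + l²)
f(G, Q) = 55*Q + 1766*G (f(G, Q) = ((2 + (-42)²)*G + 54*Q) + Q = ((2 + 1764)*G + 54*Q) + Q = (1766*G + 54*Q) + Q = (54*Q + 1766*G) + Q = 55*Q + 1766*G)
f(L, 750)/(-6244887) = (55*750 + 1766*(-2221))/(-6244887) = (41250 - 3922286)*(-1/6244887) = -3881036*(-1/6244887) = 3881036/6244887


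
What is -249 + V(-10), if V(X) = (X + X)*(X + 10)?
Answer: -249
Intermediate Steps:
V(X) = 2*X*(10 + X) (V(X) = (2*X)*(10 + X) = 2*X*(10 + X))
-249 + V(-10) = -249 + 2*(-10)*(10 - 10) = -249 + 2*(-10)*0 = -249 + 0 = -249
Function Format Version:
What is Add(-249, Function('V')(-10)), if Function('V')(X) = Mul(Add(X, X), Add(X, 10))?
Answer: -249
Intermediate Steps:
Function('V')(X) = Mul(2, X, Add(10, X)) (Function('V')(X) = Mul(Mul(2, X), Add(10, X)) = Mul(2, X, Add(10, X)))
Add(-249, Function('V')(-10)) = Add(-249, Mul(2, -10, Add(10, -10))) = Add(-249, Mul(2, -10, 0)) = Add(-249, 0) = -249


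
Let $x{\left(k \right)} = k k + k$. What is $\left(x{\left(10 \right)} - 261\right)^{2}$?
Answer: $22801$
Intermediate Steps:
$x{\left(k \right)} = k + k^{2}$ ($x{\left(k \right)} = k^{2} + k = k + k^{2}$)
$\left(x{\left(10 \right)} - 261\right)^{2} = \left(10 \left(1 + 10\right) - 261\right)^{2} = \left(10 \cdot 11 - 261\right)^{2} = \left(110 - 261\right)^{2} = \left(-151\right)^{2} = 22801$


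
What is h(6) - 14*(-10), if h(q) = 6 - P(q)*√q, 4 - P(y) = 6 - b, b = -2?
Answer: 146 + 4*√6 ≈ 155.80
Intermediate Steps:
P(y) = -4 (P(y) = 4 - (6 - 1*(-2)) = 4 - (6 + 2) = 4 - 1*8 = 4 - 8 = -4)
h(q) = 6 + 4*√q (h(q) = 6 - (-4)*√q = 6 + 4*√q)
h(6) - 14*(-10) = (6 + 4*√6) - 14*(-10) = (6 + 4*√6) + 140 = 146 + 4*√6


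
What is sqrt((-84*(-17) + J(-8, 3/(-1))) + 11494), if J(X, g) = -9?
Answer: sqrt(12913) ≈ 113.64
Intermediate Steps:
sqrt((-84*(-17) + J(-8, 3/(-1))) + 11494) = sqrt((-84*(-17) - 9) + 11494) = sqrt((1428 - 9) + 11494) = sqrt(1419 + 11494) = sqrt(12913)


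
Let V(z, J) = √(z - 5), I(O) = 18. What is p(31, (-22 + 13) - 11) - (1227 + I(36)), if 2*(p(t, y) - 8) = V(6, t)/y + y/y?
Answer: -49461/40 ≈ -1236.5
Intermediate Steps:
V(z, J) = √(-5 + z)
p(t, y) = 17/2 + 1/(2*y) (p(t, y) = 8 + (√(-5 + 6)/y + y/y)/2 = 8 + (√1/y + 1)/2 = 8 + (1/y + 1)/2 = 8 + (1 + 1/y)/2 = 8 + (½ + 1/(2*y)) = 17/2 + 1/(2*y))
p(31, (-22 + 13) - 11) - (1227 + I(36)) = (1 + 17*((-22 + 13) - 11))/(2*((-22 + 13) - 11)) - (1227 + 18) = (1 + 17*(-9 - 11))/(2*(-9 - 11)) - 1*1245 = (½)*(1 + 17*(-20))/(-20) - 1245 = (½)*(-1/20)*(1 - 340) - 1245 = (½)*(-1/20)*(-339) - 1245 = 339/40 - 1245 = -49461/40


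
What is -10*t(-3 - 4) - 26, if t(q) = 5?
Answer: -76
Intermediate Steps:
-10*t(-3 - 4) - 26 = -10*5 - 26 = -50 - 26 = -76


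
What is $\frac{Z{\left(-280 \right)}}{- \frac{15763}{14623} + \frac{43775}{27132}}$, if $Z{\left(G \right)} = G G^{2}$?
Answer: $- \frac{73188933888000}{1785211} \approx -4.0997 \cdot 10^{7}$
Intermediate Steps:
$Z{\left(G \right)} = G^{3}$
$\frac{Z{\left(-280 \right)}}{- \frac{15763}{14623} + \frac{43775}{27132}} = \frac{\left(-280\right)^{3}}{- \frac{15763}{14623} + \frac{43775}{27132}} = - \frac{21952000}{\left(-15763\right) \frac{1}{14623} + 43775 \cdot \frac{1}{27132}} = - \frac{21952000}{- \frac{15763}{14623} + \frac{2575}{1596}} = - \frac{21952000}{\frac{1785211}{3334044}} = \left(-21952000\right) \frac{3334044}{1785211} = - \frac{73188933888000}{1785211}$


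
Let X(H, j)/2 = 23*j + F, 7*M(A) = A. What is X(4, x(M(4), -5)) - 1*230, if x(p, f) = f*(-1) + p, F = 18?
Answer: 436/7 ≈ 62.286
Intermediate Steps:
M(A) = A/7
x(p, f) = p - f (x(p, f) = -f + p = p - f)
X(H, j) = 36 + 46*j (X(H, j) = 2*(23*j + 18) = 2*(18 + 23*j) = 36 + 46*j)
X(4, x(M(4), -5)) - 1*230 = (36 + 46*((1/7)*4 - 1*(-5))) - 1*230 = (36 + 46*(4/7 + 5)) - 230 = (36 + 46*(39/7)) - 230 = (36 + 1794/7) - 230 = 2046/7 - 230 = 436/7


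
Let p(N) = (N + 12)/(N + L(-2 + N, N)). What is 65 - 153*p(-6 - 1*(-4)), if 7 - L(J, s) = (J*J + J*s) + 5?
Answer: 515/4 ≈ 128.75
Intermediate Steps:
L(J, s) = 2 - J² - J*s (L(J, s) = 7 - ((J*J + J*s) + 5) = 7 - ((J² + J*s) + 5) = 7 - (5 + J² + J*s) = 7 + (-5 - J² - J*s) = 2 - J² - J*s)
p(N) = (12 + N)/(2 + N - (-2 + N)² - N*(-2 + N)) (p(N) = (N + 12)/(N + (2 - (-2 + N)² - (-2 + N)*N)) = (12 + N)/(N + (2 - (-2 + N)² - N*(-2 + N))) = (12 + N)/(2 + N - (-2 + N)² - N*(-2 + N)))
65 - 153*p(-6 - 1*(-4)) = 65 - 153*(-12 - (-6 - 1*(-4)))/(2 - 7*(-6 - 1*(-4)) + 2*(-6 - 1*(-4))²) = 65 - 153*(-12 - (-6 + 4))/(2 - 7*(-6 + 4) + 2*(-6 + 4)²) = 65 - 153*(-12 - 1*(-2))/(2 - 7*(-2) + 2*(-2)²) = 65 - 153*(-12 + 2)/(2 + 14 + 2*4) = 65 - 153*(-10)/(2 + 14 + 8) = 65 - 153*(-10)/24 = 65 - 51*(-10)/8 = 65 - 153*(-5/12) = 65 + 255/4 = 515/4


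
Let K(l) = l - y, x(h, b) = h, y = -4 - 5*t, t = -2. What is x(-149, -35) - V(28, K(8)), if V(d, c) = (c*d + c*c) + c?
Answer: -211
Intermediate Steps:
y = 6 (y = -4 - 5*(-2) = -4 + 10 = 6)
K(l) = -6 + l (K(l) = l - 1*6 = l - 6 = -6 + l)
V(d, c) = c + c² + c*d (V(d, c) = (c*d + c²) + c = (c² + c*d) + c = c + c² + c*d)
x(-149, -35) - V(28, K(8)) = -149 - (-6 + 8)*(1 + (-6 + 8) + 28) = -149 - 2*(1 + 2 + 28) = -149 - 2*31 = -149 - 1*62 = -149 - 62 = -211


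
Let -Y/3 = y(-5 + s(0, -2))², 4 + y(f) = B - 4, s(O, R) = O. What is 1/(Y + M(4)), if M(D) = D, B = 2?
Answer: -1/104 ≈ -0.0096154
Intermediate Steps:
y(f) = -6 (y(f) = -4 + (2 - 4) = -4 - 2 = -6)
Y = -108 (Y = -3*(-6)² = -3*36 = -108)
1/(Y + M(4)) = 1/(-108 + 4) = 1/(-104) = -1/104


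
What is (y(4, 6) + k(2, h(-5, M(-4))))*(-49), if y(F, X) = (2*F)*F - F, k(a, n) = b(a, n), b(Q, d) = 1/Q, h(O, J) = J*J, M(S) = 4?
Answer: -2793/2 ≈ -1396.5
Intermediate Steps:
h(O, J) = J²
k(a, n) = 1/a
y(F, X) = -F + 2*F² (y(F, X) = 2*F² - F = -F + 2*F²)
(y(4, 6) + k(2, h(-5, M(-4))))*(-49) = (4*(-1 + 2*4) + 1/2)*(-49) = (4*(-1 + 8) + ½)*(-49) = (4*7 + ½)*(-49) = (28 + ½)*(-49) = (57/2)*(-49) = -2793/2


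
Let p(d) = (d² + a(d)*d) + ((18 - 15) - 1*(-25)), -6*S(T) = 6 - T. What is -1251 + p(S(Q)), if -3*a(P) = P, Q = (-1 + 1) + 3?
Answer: -7337/6 ≈ -1222.8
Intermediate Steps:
Q = 3 (Q = 0 + 3 = 3)
a(P) = -P/3
S(T) = -1 + T/6 (S(T) = -(6 - T)/6 = -1 + T/6)
p(d) = 28 + 2*d²/3 (p(d) = (d² + (-d/3)*d) + ((18 - 15) - 1*(-25)) = (d² - d²/3) + (3 + 25) = 2*d²/3 + 28 = 28 + 2*d²/3)
-1251 + p(S(Q)) = -1251 + (28 + 2*(-1 + (⅙)*3)²/3) = -1251 + (28 + 2*(-1 + ½)²/3) = -1251 + (28 + 2*(-½)²/3) = -1251 + (28 + (⅔)*(¼)) = -1251 + (28 + ⅙) = -1251 + 169/6 = -7337/6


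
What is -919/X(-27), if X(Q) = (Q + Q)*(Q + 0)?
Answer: -919/1458 ≈ -0.63032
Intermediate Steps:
X(Q) = 2*Q² (X(Q) = (2*Q)*Q = 2*Q²)
-919/X(-27) = -919/(2*(-27)²) = -919/(2*729) = -919/1458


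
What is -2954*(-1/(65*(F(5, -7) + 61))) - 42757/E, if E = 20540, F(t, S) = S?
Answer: -687707/554580 ≈ -1.2400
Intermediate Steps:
-2954*(-1/(65*(F(5, -7) + 61))) - 42757/E = -2954*(-1/(65*(-7 + 61))) - 42757/20540 = -2954/((-65*54)) - 42757*1/20540 = -2954/(-3510) - 3289/1580 = -2954*(-1/3510) - 3289/1580 = 1477/1755 - 3289/1580 = -687707/554580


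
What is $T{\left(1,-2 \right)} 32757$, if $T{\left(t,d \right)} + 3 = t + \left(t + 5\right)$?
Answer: $131028$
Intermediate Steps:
$T{\left(t,d \right)} = 2 + 2 t$ ($T{\left(t,d \right)} = -3 + \left(t + \left(t + 5\right)\right) = -3 + \left(t + \left(5 + t\right)\right) = -3 + \left(5 + 2 t\right) = 2 + 2 t$)
$T{\left(1,-2 \right)} 32757 = \left(2 + 2 \cdot 1\right) 32757 = \left(2 + 2\right) 32757 = 4 \cdot 32757 = 131028$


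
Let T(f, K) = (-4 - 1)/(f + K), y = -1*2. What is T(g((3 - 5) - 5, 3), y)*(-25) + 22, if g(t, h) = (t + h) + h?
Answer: -59/3 ≈ -19.667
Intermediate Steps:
y = -2
g(t, h) = t + 2*h (g(t, h) = (h + t) + h = t + 2*h)
T(f, K) = -5/(K + f)
T(g((3 - 5) - 5, 3), y)*(-25) + 22 = -5/(-2 + (((3 - 5) - 5) + 2*3))*(-25) + 22 = -5/(-2 + ((-2 - 5) + 6))*(-25) + 22 = -5/(-2 + (-7 + 6))*(-25) + 22 = -5/(-2 - 1)*(-25) + 22 = -5/(-3)*(-25) + 22 = -5*(-⅓)*(-25) + 22 = (5/3)*(-25) + 22 = -125/3 + 22 = -59/3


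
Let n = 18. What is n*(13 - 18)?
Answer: -90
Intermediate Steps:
n*(13 - 18) = 18*(13 - 18) = 18*(-5) = -90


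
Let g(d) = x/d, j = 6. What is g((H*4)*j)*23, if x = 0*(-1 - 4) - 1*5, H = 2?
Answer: -115/48 ≈ -2.3958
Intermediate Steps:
x = -5 (x = 0*(-5) - 5 = 0 - 5 = -5)
g(d) = -5/d
g((H*4)*j)*23 = -5/((2*4)*6)*23 = -5/(8*6)*23 = -5/48*23 = -115/48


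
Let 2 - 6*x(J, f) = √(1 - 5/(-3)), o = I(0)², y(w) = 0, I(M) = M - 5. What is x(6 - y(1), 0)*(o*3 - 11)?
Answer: 64/3 - 64*√6/9 ≈ 3.9147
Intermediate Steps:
I(M) = -5 + M
o = 25 (o = (-5 + 0)² = (-5)² = 25)
x(J, f) = ⅓ - √6/9 (x(J, f) = ⅓ - √(1 - 5/(-3))/6 = ⅓ - √(1 - 5*(-⅓))/6 = ⅓ - √(1 + 5/3)/6 = ⅓ - √6/9)
x(6 - y(1), 0)*(o*3 - 11) = (⅓ - √6/9)*(25*3 - 11) = (⅓ - √6/9)*(75 - 11) = (⅓ - √6/9)*64 = 64/3 - 64*√6/9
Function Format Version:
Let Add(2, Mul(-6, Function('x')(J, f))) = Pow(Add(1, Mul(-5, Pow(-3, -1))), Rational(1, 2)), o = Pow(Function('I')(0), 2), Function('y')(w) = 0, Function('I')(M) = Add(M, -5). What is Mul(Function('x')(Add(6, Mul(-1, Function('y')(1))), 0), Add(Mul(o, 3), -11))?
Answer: Add(Rational(64, 3), Mul(Rational(-64, 9), Pow(6, Rational(1, 2)))) ≈ 3.9147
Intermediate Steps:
Function('I')(M) = Add(-5, M)
o = 25 (o = Pow(Add(-5, 0), 2) = Pow(-5, 2) = 25)
Function('x')(J, f) = Add(Rational(1, 3), Mul(Rational(-1, 9), Pow(6, Rational(1, 2)))) (Function('x')(J, f) = Add(Rational(1, 3), Mul(Rational(-1, 6), Pow(Add(1, Mul(-5, Pow(-3, -1))), Rational(1, 2)))) = Add(Rational(1, 3), Mul(Rational(-1, 6), Pow(Add(1, Mul(-5, Rational(-1, 3))), Rational(1, 2)))) = Add(Rational(1, 3), Mul(Rational(-1, 6), Pow(Add(1, Rational(5, 3)), Rational(1, 2)))) = Add(Rational(1, 3), Mul(Rational(-1, 6), Pow(Rational(8, 3), Rational(1, 2)))) = Add(Rational(1, 3), Mul(Rational(-1, 6), Mul(Rational(2, 3), Pow(6, Rational(1, 2))))) = Add(Rational(1, 3), Mul(Rational(-1, 9), Pow(6, Rational(1, 2)))))
Mul(Function('x')(Add(6, Mul(-1, Function('y')(1))), 0), Add(Mul(o, 3), -11)) = Mul(Add(Rational(1, 3), Mul(Rational(-1, 9), Pow(6, Rational(1, 2)))), Add(Mul(25, 3), -11)) = Mul(Add(Rational(1, 3), Mul(Rational(-1, 9), Pow(6, Rational(1, 2)))), Add(75, -11)) = Mul(Add(Rational(1, 3), Mul(Rational(-1, 9), Pow(6, Rational(1, 2)))), 64) = Add(Rational(64, 3), Mul(Rational(-64, 9), Pow(6, Rational(1, 2))))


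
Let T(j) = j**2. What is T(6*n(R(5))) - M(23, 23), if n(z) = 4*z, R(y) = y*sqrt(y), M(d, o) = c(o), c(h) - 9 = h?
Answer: 71968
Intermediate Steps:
c(h) = 9 + h
M(d, o) = 9 + o
R(y) = y**(3/2)
T(6*n(R(5))) - M(23, 23) = (6*(4*5**(3/2)))**2 - (9 + 23) = (6*(4*(5*sqrt(5))))**2 - 1*32 = (6*(20*sqrt(5)))**2 - 32 = (120*sqrt(5))**2 - 32 = 72000 - 32 = 71968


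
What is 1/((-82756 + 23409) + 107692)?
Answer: 1/48345 ≈ 2.0685e-5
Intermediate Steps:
1/((-82756 + 23409) + 107692) = 1/(-59347 + 107692) = 1/48345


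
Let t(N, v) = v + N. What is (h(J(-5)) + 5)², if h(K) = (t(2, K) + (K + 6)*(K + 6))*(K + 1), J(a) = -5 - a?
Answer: 1849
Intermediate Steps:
t(N, v) = N + v
h(K) = (1 + K)*(2 + K + (6 + K)²) (h(K) = ((2 + K) + (K + 6)*(K + 6))*(K + 1) = ((2 + K) + (6 + K)*(6 + K))*(1 + K) = ((2 + K) + (6 + K)²)*(1 + K) = (2 + K + (6 + K)²)*(1 + K) = (1 + K)*(2 + K + (6 + K)²))
(h(J(-5)) + 5)² = ((38 + (-5 - 1*(-5))³ + 14*(-5 - 1*(-5))² + 51*(-5 - 1*(-5))) + 5)² = ((38 + (-5 + 5)³ + 14*(-5 + 5)² + 51*(-5 + 5)) + 5)² = ((38 + 0³ + 14*0² + 51*0) + 5)² = ((38 + 0 + 14*0 + 0) + 5)² = ((38 + 0 + 0 + 0) + 5)² = (38 + 5)² = 43² = 1849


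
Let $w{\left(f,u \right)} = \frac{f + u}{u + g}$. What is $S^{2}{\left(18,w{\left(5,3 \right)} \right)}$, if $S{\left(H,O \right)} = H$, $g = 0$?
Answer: $324$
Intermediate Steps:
$w{\left(f,u \right)} = \frac{f + u}{u}$ ($w{\left(f,u \right)} = \frac{f + u}{u + 0} = \frac{f + u}{u}$)
$S^{2}{\left(18,w{\left(5,3 \right)} \right)} = 18^{2} = 324$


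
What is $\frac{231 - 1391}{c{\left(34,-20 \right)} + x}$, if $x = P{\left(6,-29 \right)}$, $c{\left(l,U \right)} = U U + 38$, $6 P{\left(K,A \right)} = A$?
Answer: $- \frac{6960}{2599} \approx -2.678$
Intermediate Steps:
$P{\left(K,A \right)} = \frac{A}{6}$
$c{\left(l,U \right)} = 38 + U^{2}$ ($c{\left(l,U \right)} = U^{2} + 38 = 38 + U^{2}$)
$x = - \frac{29}{6}$ ($x = \frac{1}{6} \left(-29\right) = - \frac{29}{6} \approx -4.8333$)
$\frac{231 - 1391}{c{\left(34,-20 \right)} + x} = \frac{231 - 1391}{\left(38 + \left(-20\right)^{2}\right) - \frac{29}{6}} = - \frac{1160}{\left(38 + 400\right) - \frac{29}{6}} = - \frac{1160}{438 - \frac{29}{6}} = - \frac{1160}{\frac{2599}{6}} = \left(-1160\right) \frac{6}{2599} = - \frac{6960}{2599}$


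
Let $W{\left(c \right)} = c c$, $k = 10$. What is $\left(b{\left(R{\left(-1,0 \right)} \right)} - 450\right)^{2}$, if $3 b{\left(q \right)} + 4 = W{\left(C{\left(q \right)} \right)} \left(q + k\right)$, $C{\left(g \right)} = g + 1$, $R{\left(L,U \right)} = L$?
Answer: $\frac{1833316}{9} \approx 2.037 \cdot 10^{5}$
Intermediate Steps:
$C{\left(g \right)} = 1 + g$
$W{\left(c \right)} = c^{2}$
$b{\left(q \right)} = - \frac{4}{3} + \frac{\left(1 + q\right)^{2} \left(10 + q\right)}{3}$ ($b{\left(q \right)} = - \frac{4}{3} + \frac{\left(1 + q\right)^{2} \left(q + 10\right)}{3} = - \frac{4}{3} + \frac{\left(1 + q\right)^{2} \left(10 + q\right)}{3}$)
$\left(b{\left(R{\left(-1,0 \right)} \right)} - 450\right)^{2} = \left(\left(2 + 4 \left(-1\right)^{2} + 7 \left(-1\right) + \frac{\left(-1\right)^{3}}{3}\right) - 450\right)^{2} = \left(\left(2 + 4 \cdot 1 - 7 + \frac{1}{3} \left(-1\right)\right) - 450\right)^{2} = \left(\left(2 + 4 - 7 - \frac{1}{3}\right) - 450\right)^{2} = \left(- \frac{4}{3} - 450\right)^{2} = \left(- \frac{1354}{3}\right)^{2} = \frac{1833316}{9}$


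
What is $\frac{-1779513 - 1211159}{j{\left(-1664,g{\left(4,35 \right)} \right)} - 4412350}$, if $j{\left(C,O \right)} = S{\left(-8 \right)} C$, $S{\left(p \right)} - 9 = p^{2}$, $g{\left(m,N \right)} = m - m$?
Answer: $\frac{1495336}{2266911} \approx 0.65964$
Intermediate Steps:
$g{\left(m,N \right)} = 0$
$S{\left(p \right)} = 9 + p^{2}$
$j{\left(C,O \right)} = 73 C$ ($j{\left(C,O \right)} = \left(9 + \left(-8\right)^{2}\right) C = \left(9 + 64\right) C = 73 C$)
$\frac{-1779513 - 1211159}{j{\left(-1664,g{\left(4,35 \right)} \right)} - 4412350} = \frac{-1779513 - 1211159}{73 \left(-1664\right) - 4412350} = - \frac{2990672}{-121472 - 4412350} = - \frac{2990672}{-4533822} = \left(-2990672\right) \left(- \frac{1}{4533822}\right) = \frac{1495336}{2266911}$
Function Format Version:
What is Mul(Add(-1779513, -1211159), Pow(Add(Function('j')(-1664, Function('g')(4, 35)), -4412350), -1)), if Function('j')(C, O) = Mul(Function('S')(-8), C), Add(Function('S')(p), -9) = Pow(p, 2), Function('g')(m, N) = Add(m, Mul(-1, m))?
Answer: Rational(1495336, 2266911) ≈ 0.65964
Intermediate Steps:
Function('g')(m, N) = 0
Function('S')(p) = Add(9, Pow(p, 2))
Function('j')(C, O) = Mul(73, C) (Function('j')(C, O) = Mul(Add(9, Pow(-8, 2)), C) = Mul(Add(9, 64), C) = Mul(73, C))
Mul(Add(-1779513, -1211159), Pow(Add(Function('j')(-1664, Function('g')(4, 35)), -4412350), -1)) = Mul(Add(-1779513, -1211159), Pow(Add(Mul(73, -1664), -4412350), -1)) = Mul(-2990672, Pow(Add(-121472, -4412350), -1)) = Mul(-2990672, Pow(-4533822, -1)) = Mul(-2990672, Rational(-1, 4533822)) = Rational(1495336, 2266911)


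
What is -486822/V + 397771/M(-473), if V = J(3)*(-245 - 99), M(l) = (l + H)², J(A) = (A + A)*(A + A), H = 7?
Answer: 4610096429/112052496 ≈ 41.142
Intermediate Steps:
J(A) = 4*A² (J(A) = (2*A)*(2*A) = 4*A²)
M(l) = (7 + l)² (M(l) = (l + 7)² = (7 + l)²)
V = -12384 (V = (4*3²)*(-245 - 99) = (4*9)*(-344) = 36*(-344) = -12384)
-486822/V + 397771/M(-473) = -486822/(-12384) + 397771/((7 - 473)²) = -486822*(-1/12384) + 397771/((-466)²) = 81137/2064 + 397771/217156 = 4610096429/112052496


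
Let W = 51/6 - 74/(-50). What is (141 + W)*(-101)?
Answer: -762449/50 ≈ -15249.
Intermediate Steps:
W = 499/50 (W = 51*(⅙) - 74*(-1/50) = 17/2 + 37/25 = 499/50 ≈ 9.9800)
(141 + W)*(-101) = (141 + 499/50)*(-101) = (7549/50)*(-101) = -762449/50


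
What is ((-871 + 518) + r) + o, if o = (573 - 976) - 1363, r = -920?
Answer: -3039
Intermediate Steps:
o = -1766 (o = -403 - 1363 = -1766)
((-871 + 518) + r) + o = ((-871 + 518) - 920) - 1766 = (-353 - 920) - 1766 = -1273 - 1766 = -3039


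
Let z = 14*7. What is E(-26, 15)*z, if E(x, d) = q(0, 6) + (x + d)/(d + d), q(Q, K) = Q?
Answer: -539/15 ≈ -35.933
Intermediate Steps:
E(x, d) = (d + x)/(2*d) (E(x, d) = 0 + (x + d)/(d + d) = 0 + (d + x)/((2*d)) = 0 + (d + x)*(1/(2*d)) = 0 + (d + x)/(2*d) = (d + x)/(2*d))
z = 98
E(-26, 15)*z = ((1/2)*(15 - 26)/15)*98 = ((1/2)*(1/15)*(-11))*98 = -11/30*98 = -539/15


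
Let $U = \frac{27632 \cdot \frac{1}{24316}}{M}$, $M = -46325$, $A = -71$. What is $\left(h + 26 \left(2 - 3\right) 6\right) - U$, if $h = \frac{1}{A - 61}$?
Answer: $- \frac{5799187125419}{37172477100} \approx -156.01$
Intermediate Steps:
$h = - \frac{1}{132}$ ($h = \frac{1}{-71 - 61} = \frac{1}{-132} = - \frac{1}{132} \approx -0.0075758$)
$U = - \frac{6908}{281609675}$ ($U = \frac{27632 \cdot \frac{1}{24316}}{-46325} = 27632 \cdot \frac{1}{24316} \left(- \frac{1}{46325}\right) = \frac{6908}{6079} \left(- \frac{1}{46325}\right) = - \frac{6908}{281609675} \approx -2.453 \cdot 10^{-5}$)
$\left(h + 26 \left(2 - 3\right) 6\right) - U = \left(- \frac{1}{132} + 26 \left(2 - 3\right) 6\right) - - \frac{6908}{281609675} = \left(- \frac{1}{132} + 26 \left(\left(-1\right) 6\right)\right) + \frac{6908}{281609675} = \left(- \frac{1}{132} + 26 \left(-6\right)\right) + \frac{6908}{281609675} = \left(- \frac{1}{132} - 156\right) + \frac{6908}{281609675} = - \frac{20593}{132} + \frac{6908}{281609675} = - \frac{5799187125419}{37172477100}$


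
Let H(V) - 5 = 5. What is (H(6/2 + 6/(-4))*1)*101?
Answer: 1010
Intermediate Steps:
H(V) = 10 (H(V) = 5 + 5 = 10)
(H(6/2 + 6/(-4))*1)*101 = (10*1)*101 = 10*101 = 1010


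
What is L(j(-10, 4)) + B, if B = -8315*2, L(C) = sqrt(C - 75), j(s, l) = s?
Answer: -16630 + I*sqrt(85) ≈ -16630.0 + 9.2195*I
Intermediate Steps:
L(C) = sqrt(-75 + C)
B = -16630
L(j(-10, 4)) + B = sqrt(-75 - 10) - 16630 = sqrt(-85) - 16630 = I*sqrt(85) - 16630 = -16630 + I*sqrt(85)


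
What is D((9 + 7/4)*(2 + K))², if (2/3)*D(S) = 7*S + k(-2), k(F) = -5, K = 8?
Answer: 20115225/16 ≈ 1.2572e+6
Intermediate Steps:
D(S) = -15/2 + 21*S/2 (D(S) = 3*(7*S - 5)/2 = 3*(-5 + 7*S)/2 = -15/2 + 21*S/2)
D((9 + 7/4)*(2 + K))² = (-15/2 + 21*((9 + 7/4)*(2 + 8))/2)² = (-15/2 + 21*((9 + 7*(¼))*10)/2)² = (-15/2 + 21*((9 + 7/4)*10)/2)² = (-15/2 + 21*((43/4)*10)/2)² = (-15/2 + (21/2)*(215/2))² = (-15/2 + 4515/4)² = (4485/4)² = 20115225/16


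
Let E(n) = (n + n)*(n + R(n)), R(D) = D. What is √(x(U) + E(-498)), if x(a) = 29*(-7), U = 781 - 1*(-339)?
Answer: √991813 ≈ 995.90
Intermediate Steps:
U = 1120 (U = 781 + 339 = 1120)
x(a) = -203
E(n) = 4*n² (E(n) = (n + n)*(n + n) = (2*n)*(2*n) = 4*n²)
√(x(U) + E(-498)) = √(-203 + 4*(-498)²) = √(-203 + 4*248004) = √(-203 + 992016) = √991813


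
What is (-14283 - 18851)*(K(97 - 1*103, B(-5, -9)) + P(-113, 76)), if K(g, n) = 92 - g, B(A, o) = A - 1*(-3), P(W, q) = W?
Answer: 497010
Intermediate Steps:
B(A, o) = 3 + A (B(A, o) = A + 3 = 3 + A)
(-14283 - 18851)*(K(97 - 1*103, B(-5, -9)) + P(-113, 76)) = (-14283 - 18851)*((92 - (97 - 1*103)) - 113) = -33134*((92 - (97 - 103)) - 113) = -33134*((92 - 1*(-6)) - 113) = -33134*((92 + 6) - 113) = -33134*(98 - 113) = -33134*(-15) = 497010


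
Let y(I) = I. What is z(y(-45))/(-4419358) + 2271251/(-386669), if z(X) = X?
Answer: -10037453876753/1708828738502 ≈ -5.8739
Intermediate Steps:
z(y(-45))/(-4419358) + 2271251/(-386669) = -45/(-4419358) + 2271251/(-386669) = -45*(-1/4419358) + 2271251*(-1/386669) = 45/4419358 - 2271251/386669 = -10037453876753/1708828738502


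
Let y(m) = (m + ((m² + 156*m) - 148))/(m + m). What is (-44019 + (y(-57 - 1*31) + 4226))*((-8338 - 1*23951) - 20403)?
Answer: 23044016301/11 ≈ 2.0949e+9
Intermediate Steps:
y(m) = (-148 + m² + 157*m)/(2*m) (y(m) = (m + (-148 + m² + 156*m))/((2*m)) = (-148 + m² + 157*m)*(1/(2*m)) = (-148 + m² + 157*m)/(2*m))
(-44019 + (y(-57 - 1*31) + 4226))*((-8338 - 1*23951) - 20403) = (-44019 + ((-148 + (-57 - 1*31)*(157 + (-57 - 1*31)))/(2*(-57 - 1*31)) + 4226))*((-8338 - 1*23951) - 20403) = (-44019 + ((-148 + (-57 - 31)*(157 + (-57 - 31)))/(2*(-57 - 31)) + 4226))*((-8338 - 23951) - 20403) = (-44019 + ((½)*(-148 - 88*(157 - 88))/(-88) + 4226))*(-32289 - 20403) = (-44019 + ((½)*(-1/88)*(-148 - 88*69) + 4226))*(-52692) = (-44019 + ((½)*(-1/88)*(-148 - 6072) + 4226))*(-52692) = (-44019 + ((½)*(-1/88)*(-6220) + 4226))*(-52692) = (-44019 + (1555/44 + 4226))*(-52692) = (-44019 + 187499/44)*(-52692) = -1749337/44*(-52692) = 23044016301/11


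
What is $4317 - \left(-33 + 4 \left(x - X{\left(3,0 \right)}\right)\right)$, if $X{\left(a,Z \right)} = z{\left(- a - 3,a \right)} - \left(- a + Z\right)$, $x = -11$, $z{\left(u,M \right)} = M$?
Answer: $4418$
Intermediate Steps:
$X{\left(a,Z \right)} = - Z + 2 a$ ($X{\left(a,Z \right)} = a - \left(- a + Z\right) = a - \left(Z - a\right) = - Z + 2 a$)
$4317 - \left(-33 + 4 \left(x - X{\left(3,0 \right)}\right)\right) = 4317 - \left(-33 + 4 \left(-11 - \left(\left(-1\right) 0 + 2 \cdot 3\right)\right)\right) = 4317 - \left(-33 + 4 \left(-11 - \left(0 + 6\right)\right)\right) = 4317 - \left(-33 + 4 \left(-11 - 6\right)\right) = 4317 - \left(-33 + 4 \left(-17\right)\right) = 4317 - \left(-33 - 68\right) = 4317 - -101 = 4317 + 101 = 4418$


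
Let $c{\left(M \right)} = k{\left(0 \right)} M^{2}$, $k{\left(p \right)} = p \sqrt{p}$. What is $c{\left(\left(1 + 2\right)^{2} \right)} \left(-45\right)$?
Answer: $0$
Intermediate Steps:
$k{\left(p \right)} = p^{\frac{3}{2}}$
$c{\left(M \right)} = 0$ ($c{\left(M \right)} = 0^{\frac{3}{2}} M^{2} = 0 M^{2} = 0$)
$c{\left(\left(1 + 2\right)^{2} \right)} \left(-45\right) = 0 \left(-45\right) = 0$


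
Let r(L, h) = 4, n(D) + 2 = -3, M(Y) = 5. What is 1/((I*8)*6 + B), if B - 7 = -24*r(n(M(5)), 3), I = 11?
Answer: 1/439 ≈ 0.0022779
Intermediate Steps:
n(D) = -5 (n(D) = -2 - 3 = -5)
B = -89 (B = 7 - 24*4 = 7 - 96 = -89)
1/((I*8)*6 + B) = 1/((11*8)*6 - 89) = 1/(88*6 - 89) = 1/(528 - 89) = 1/439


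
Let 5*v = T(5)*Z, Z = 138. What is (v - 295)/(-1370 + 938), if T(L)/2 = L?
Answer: 19/432 ≈ 0.043981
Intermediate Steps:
T(L) = 2*L
v = 276 (v = ((2*5)*138)/5 = (10*138)/5 = (⅕)*1380 = 276)
(v - 295)/(-1370 + 938) = (276 - 295)/(-1370 + 938) = -19/(-432) = -19*(-1/432) = 19/432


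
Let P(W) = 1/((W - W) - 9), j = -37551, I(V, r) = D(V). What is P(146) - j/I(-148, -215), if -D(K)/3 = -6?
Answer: 37549/18 ≈ 2086.1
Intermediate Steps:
D(K) = 18 (D(K) = -3*(-6) = 18)
I(V, r) = 18
P(W) = -⅑ (P(W) = 1/(0 - 9) = 1/(-9) = -⅑)
P(146) - j/I(-148, -215) = -⅑ - (-37551)/18 = -⅑ - 1*(-12517/6) = -⅑ + 12517/6 = 37549/18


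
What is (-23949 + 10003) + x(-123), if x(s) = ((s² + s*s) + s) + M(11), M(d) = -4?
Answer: 16185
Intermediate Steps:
x(s) = -4 + s + 2*s² (x(s) = ((s² + s*s) + s) - 4 = ((s² + s²) + s) - 4 = (2*s² + s) - 4 = (s + 2*s²) - 4 = -4 + s + 2*s²)
(-23949 + 10003) + x(-123) = (-23949 + 10003) + (-4 - 123 + 2*(-123)²) = -13946 + (-4 - 123 + 2*15129) = -13946 + (-4 - 123 + 30258) = -13946 + 30131 = 16185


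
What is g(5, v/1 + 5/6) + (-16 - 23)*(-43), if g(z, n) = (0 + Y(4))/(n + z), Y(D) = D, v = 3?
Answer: 88905/53 ≈ 1677.5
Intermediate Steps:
g(z, n) = 4/(n + z) (g(z, n) = (0 + 4)/(n + z) = 4/(n + z))
g(5, v/1 + 5/6) + (-16 - 23)*(-43) = 4/((3/1 + 5/6) + 5) + (-16 - 23)*(-43) = 4/((3*1 + 5*(⅙)) + 5) - 39*(-43) = 4/((3 + ⅚) + 5) + 1677 = 4/(23/6 + 5) + 1677 = 4/(53/6) + 1677 = 4*(6/53) + 1677 = 24/53 + 1677 = 88905/53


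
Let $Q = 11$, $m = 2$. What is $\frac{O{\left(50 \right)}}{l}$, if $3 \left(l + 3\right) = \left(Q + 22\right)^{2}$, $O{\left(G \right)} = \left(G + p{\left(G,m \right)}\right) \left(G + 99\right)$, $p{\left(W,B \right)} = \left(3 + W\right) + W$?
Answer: $\frac{2533}{40} \approx 63.325$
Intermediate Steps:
$p{\left(W,B \right)} = 3 + 2 W$
$O{\left(G \right)} = \left(3 + 3 G\right) \left(99 + G\right)$ ($O{\left(G \right)} = \left(G + \left(3 + 2 G\right)\right) \left(G + 99\right) = \left(3 + 3 G\right) \left(99 + G\right)$)
$l = 360$ ($l = -3 + \frac{\left(11 + 22\right)^{2}}{3} = -3 + \frac{33^{2}}{3} = -3 + \frac{1}{3} \cdot 1089 = -3 + 363 = 360$)
$\frac{O{\left(50 \right)}}{l} = \frac{297 + 3 \cdot 50^{2} + 300 \cdot 50}{360} = \left(297 + 3 \cdot 2500 + 15000\right) \frac{1}{360} = \left(297 + 7500 + 15000\right) \frac{1}{360} = 22797 \cdot \frac{1}{360} = \frac{2533}{40}$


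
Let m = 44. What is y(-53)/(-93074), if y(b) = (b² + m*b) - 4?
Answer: -473/93074 ≈ -0.0050820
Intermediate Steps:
y(b) = -4 + b² + 44*b (y(b) = (b² + 44*b) - 4 = -4 + b² + 44*b)
y(-53)/(-93074) = (-4 + (-53)² + 44*(-53))/(-93074) = (-4 + 2809 - 2332)*(-1/93074) = 473*(-1/93074) = -473/93074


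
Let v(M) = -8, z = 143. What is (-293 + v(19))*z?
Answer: -43043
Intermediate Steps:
(-293 + v(19))*z = (-293 - 8)*143 = -301*143 = -43043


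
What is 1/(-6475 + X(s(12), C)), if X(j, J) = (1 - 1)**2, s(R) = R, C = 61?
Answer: -1/6475 ≈ -0.00015444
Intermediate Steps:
X(j, J) = 0 (X(j, J) = 0**2 = 0)
1/(-6475 + X(s(12), C)) = 1/(-6475 + 0) = 1/(-6475) = -1/6475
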